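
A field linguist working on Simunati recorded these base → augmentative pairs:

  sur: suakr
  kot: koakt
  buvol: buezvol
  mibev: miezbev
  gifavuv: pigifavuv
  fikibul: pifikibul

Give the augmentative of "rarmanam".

pirarmanam

mibev and gifavuv both end in -v yet inflect differently (miezbev, pigifavuv), so the final letter is not what conditions the rule; the number of vowels is.
"rarmanam" has 3 vowels. The stems with 3 vowels (gifavuv → pigifavuv, fikibul → pifikibul) add the prefix pi-.
So rarmanam → pirarmanam.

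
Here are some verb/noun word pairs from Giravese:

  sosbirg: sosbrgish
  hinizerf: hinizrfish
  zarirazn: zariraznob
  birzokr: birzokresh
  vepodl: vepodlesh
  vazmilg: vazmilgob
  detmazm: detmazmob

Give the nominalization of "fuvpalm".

sosbirg and vazmilg both end in -g yet inflect differently (sosbrgish, vazmilgob), so the final letter is not what conditions the rule; the second-to-last letter is.
"fuvpalm" has second-to-last letter 'l'. The one such stem in the data (vazmilg → vazmilgob) adds -ob, so the same rule applies.
The other patterns: stems whose second-to-last letter is 'r' delete the last vowel and add -ish; stems whose second-to-last letter is 'd' or 'k' add -esh.
So fuvpalm → fuvpalmob.

fuvpalmob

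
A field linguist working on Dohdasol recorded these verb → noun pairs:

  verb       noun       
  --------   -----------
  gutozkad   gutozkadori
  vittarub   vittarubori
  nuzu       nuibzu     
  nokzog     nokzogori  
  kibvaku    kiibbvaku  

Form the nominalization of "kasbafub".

vittarub and nuzu both have last vowel 'u' yet inflect differently (vittarubori, nuibzu), so the last vowel is not what conditions the rule; whether the stem ends in a vowel or a consonant is.
"kasbafub" ends in a consonant. The stems ending in a consonant (gutozkad → gutozkadori, vittarub → vittarubori, nokzog → nokzogori) add -ori.
So kasbafub → kasbafubori.

kasbafubori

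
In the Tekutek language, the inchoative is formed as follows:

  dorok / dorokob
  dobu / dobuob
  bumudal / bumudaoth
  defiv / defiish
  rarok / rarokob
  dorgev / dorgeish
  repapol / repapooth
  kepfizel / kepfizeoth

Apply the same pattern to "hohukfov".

hohukfoish

kepfizel and dorgev both have last vowel 'e' yet inflect differently (kepfizeoth, dorgeish), so the last vowel is not what conditions the rule; the final letter is.
"hohukfov" ends in -v. The stems ending in -v (dorgev → dorgeish, defiv → defiish) drop the final letter and add -ish.
The other patterns: stems ending in -l drop the final letter and add -oth; stems ending in -k or -u add -ob.
So hohukfov → hohukfoish.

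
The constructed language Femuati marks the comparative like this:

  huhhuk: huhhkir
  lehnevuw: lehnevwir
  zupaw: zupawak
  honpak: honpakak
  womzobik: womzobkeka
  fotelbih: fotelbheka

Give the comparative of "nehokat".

nehokatak

honpak and womzobik both end in -k yet inflect differently (honpakak, womzobkeka), so the final letter is not what conditions the rule; the last vowel is.
"nehokat" has last vowel 'a'. The stems whose last vowel is 'a' (honpak → honpakak, zupaw → zupawak) add -ak.
So nehokat → nehokatak.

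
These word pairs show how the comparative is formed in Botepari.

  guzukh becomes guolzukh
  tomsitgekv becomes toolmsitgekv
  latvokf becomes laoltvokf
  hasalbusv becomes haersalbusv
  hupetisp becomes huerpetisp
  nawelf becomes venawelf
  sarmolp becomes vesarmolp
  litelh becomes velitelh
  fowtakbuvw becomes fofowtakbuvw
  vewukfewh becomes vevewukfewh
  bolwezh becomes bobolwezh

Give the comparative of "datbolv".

vedatbolv

tomsitgekv and hasalbusv both end in -v yet inflect differently (toolmsitgekv, haersalbusv), so the final letter is not what conditions the rule; the second-to-last letter is.
"datbolv" has second-to-last letter 'l'. The stems whose second-to-last letter is 'l' (nawelf → venawelf, sarmolp → vesarmolp, litelh → velitelh) add the prefix ve-.
The other patterns: stems whose second-to-last letter is 'k' insert -ol- after the first vowel; stems whose second-to-last letter is 's' insert -er- after the first vowel; stems whose second-to-last letter is 'v', 'w' or 'z' repeat the first consonant+vowel as a prefix.
So datbolv → vedatbolv.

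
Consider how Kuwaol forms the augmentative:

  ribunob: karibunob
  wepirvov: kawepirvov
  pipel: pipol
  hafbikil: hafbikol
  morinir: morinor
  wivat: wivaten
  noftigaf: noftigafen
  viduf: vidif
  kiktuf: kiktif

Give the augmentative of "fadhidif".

noftigaf and viduf both end in -f yet inflect differently (noftigafen, vidif), so the final letter is not what conditions the rule; the last vowel is.
"fadhidif" has last vowel 'i'. The stems whose last vowel is 'i' (hafbikil → hafbikol, morinir → morinor) change the last vowel to 'o'.
The other patterns: stems whose last vowel is 'o' add the prefix ka-; stems whose last vowel is 'a' add -en; stems whose last vowel is 'u' change the last vowel to 'i'.
So fadhidif → fadhidof.

fadhidof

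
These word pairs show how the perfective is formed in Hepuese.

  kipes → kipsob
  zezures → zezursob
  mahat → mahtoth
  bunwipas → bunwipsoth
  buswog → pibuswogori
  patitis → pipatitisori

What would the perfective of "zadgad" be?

"zadgad" has last vowel 'a'. The stems whose last vowel is 'a' (mahat → mahtoth, bunwipas → bunwipsoth) delete the last vowel and add -oth.
The other patterns: stems whose last vowel is 'e' delete the last vowel and add -ob; stems whose last vowel is 'i' or 'o' add pi- … -ori around the stem.
So zadgad → zadgdoth.

zadgdoth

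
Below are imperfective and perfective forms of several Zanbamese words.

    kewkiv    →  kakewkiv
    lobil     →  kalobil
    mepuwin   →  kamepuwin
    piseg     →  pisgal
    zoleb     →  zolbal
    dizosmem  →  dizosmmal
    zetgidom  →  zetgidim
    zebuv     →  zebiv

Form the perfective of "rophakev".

dizosmem and zetgidom both end in -m yet inflect differently (dizosmmal, zetgidim), so the final letter is not what conditions the rule; the last vowel is.
"rophakev" has last vowel 'e'. The stems whose last vowel is 'e' (piseg → pisgal, zoleb → zolbal, dizosmem → dizosmmal) delete the last vowel and add -al.
The other patterns: stems whose last vowel is 'i' add the prefix ka-; stems whose last vowel is 'o' or 'u' change the last vowel to 'i'.
So rophakev → rophakval.

rophakval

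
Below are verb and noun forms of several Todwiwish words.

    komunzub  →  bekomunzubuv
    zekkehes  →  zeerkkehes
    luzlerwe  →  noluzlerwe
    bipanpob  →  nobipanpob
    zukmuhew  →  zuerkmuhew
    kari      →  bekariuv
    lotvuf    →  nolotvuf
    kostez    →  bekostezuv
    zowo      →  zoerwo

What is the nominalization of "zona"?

"zona" begins with z-. The stems beginning with z- (zekkehes → zeerkkehes, zowo → zoerwo, zukmuhew → zuerkmuhew) insert -er- after the first vowel.
The other patterns: stems beginning with k- add be- … -uv around the stem; stems beginning with b- or l- add the prefix no-.
So zona → zoerna.

zoerna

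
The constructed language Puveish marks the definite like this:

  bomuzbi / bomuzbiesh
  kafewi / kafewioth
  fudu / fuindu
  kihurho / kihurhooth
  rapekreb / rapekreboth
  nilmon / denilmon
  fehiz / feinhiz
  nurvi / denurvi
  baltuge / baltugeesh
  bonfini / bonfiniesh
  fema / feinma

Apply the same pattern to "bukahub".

bukahubesh

nurvi and bonfini both end in -i yet inflect differently (denurvi, bonfiniesh), so the final letter is not what conditions the rule; the first letter is.
"bukahub" begins with b-. The stems beginning with b- (baltuge → baltugeesh, bonfini → bonfiniesh, bomuzbi → bomuzbiesh) add -esh.
The other patterns: stems beginning with n- add the prefix de-; stems beginning with f- insert -in- after the first vowel; stems beginning with k- or r- add -oth.
So bukahub → bukahubesh.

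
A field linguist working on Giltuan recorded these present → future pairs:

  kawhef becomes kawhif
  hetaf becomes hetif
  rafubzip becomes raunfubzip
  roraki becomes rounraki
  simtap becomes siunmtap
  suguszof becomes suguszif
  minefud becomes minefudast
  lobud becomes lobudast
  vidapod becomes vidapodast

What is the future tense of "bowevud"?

"bowevud" ends in -d. The stems ending in -d (lobud → lobudast, minefud → minefudast, vidapod → vidapodast) add -ast.
So bowevud → bowevudast.

bowevudast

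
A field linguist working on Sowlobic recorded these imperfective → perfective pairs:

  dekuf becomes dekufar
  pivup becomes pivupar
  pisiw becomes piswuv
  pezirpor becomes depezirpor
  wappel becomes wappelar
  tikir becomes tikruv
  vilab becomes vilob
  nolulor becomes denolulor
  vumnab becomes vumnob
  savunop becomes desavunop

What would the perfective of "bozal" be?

nolulor and tikir both end in -r yet inflect differently (denolulor, tikruv), so the final letter is not what conditions the rule; the last vowel is.
"bozal" has last vowel 'a'. The stems whose last vowel is 'a' (vilab → vilob, vumnab → vumnob) change the last vowel to 'o'.
The other patterns: stems whose last vowel is 'o' add the prefix de-; stems whose last vowel is 'i' delete the last vowel and add -uv; stems whose last vowel is 'e' or 'u' add -ar.
So bozal → bozol.

bozol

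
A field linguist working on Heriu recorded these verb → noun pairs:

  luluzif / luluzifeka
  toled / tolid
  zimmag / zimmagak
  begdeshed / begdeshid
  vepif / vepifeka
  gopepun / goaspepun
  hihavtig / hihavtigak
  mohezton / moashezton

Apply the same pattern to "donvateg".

donvategak

vepif and hihavtig both have last vowel 'i' yet inflect differently (vepifeka, hihavtigak), so the last vowel is not what conditions the rule; the final letter is.
"donvateg" ends in -g. The stems ending in -g (hihavtig → hihavtigak, zimmag → zimmagak) add -ak.
The other patterns: stems ending in -n insert -as- after the first vowel; stems ending in -f add -eka; stems ending in -d change the last vowel to 'i'.
So donvateg → donvategak.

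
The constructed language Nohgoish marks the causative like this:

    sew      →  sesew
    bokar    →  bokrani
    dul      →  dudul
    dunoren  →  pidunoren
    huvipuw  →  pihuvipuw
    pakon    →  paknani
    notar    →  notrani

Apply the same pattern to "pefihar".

pipefihar

sew and huvipuw both end in -w yet inflect differently (sesew, pihuvipuw), so the final letter is not what conditions the rule; the number of vowels is.
"pefihar" has 3 vowels. The stems with 3 vowels (huvipuw → pihuvipuw, dunoren → pidunoren) add the prefix pi-.
The other patterns: stems with 1 vowel repeat the first consonant+vowel as a prefix; stems with 2 vowels delete the last vowel and add -ani.
So pefihar → pipefihar.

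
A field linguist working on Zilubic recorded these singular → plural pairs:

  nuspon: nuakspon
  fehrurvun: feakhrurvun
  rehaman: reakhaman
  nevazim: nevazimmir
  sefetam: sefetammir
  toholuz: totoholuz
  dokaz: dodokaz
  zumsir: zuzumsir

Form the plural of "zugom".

rehaman and sefetam both have last vowel 'a' yet inflect differently (reakhaman, sefetammir), so the last vowel is not what conditions the rule; the final letter is.
"zugom" ends in -m. The stems ending in -m (nevazim → nevazimmir, sefetam → sefetammir) double the final consonant and add -ir.
The other patterns: stems ending in -n insert -ak- after the first vowel; stems ending in -r or -z repeat the first consonant+vowel as a prefix.
So zugom → zugommir.

zugommir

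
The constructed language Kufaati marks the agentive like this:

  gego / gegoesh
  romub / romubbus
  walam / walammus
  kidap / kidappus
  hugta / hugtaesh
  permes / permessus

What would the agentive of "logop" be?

walam and hugta both have last vowel 'a' yet inflect differently (walammus, hugtaesh), so the last vowel is not what conditions the rule; whether the stem ends in a vowel or a consonant is.
"logop" ends in a consonant. The stems ending in a consonant (permes → permessus, walam → walammus, kidap → kidappus) double the final consonant and add -us.
So logop → logoppus.

logoppus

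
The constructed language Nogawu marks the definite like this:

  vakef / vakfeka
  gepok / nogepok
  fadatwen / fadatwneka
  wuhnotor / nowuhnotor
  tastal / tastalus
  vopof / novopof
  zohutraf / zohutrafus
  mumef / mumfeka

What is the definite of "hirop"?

nohirop

zohutraf and vakef both end in -f yet inflect differently (zohutrafus, vakfeka), so the final letter is not what conditions the rule; the last vowel is.
"hirop" has last vowel 'o'. The stems whose last vowel is 'o' (gepok → nogepok, vopof → novopof, wuhnotor → nowuhnotor) add the prefix no-.
The other patterns: stems whose last vowel is 'a' add -us; stems whose last vowel is 'e' delete the last vowel and add -eka.
So hirop → nohirop.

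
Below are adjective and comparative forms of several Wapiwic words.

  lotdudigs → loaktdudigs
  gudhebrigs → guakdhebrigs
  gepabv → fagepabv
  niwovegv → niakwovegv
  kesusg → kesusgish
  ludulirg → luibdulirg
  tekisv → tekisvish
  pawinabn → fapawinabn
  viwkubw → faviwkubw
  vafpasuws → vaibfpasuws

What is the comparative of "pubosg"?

tekisv and niwovegv both end in -v yet inflect differently (tekisvish, niakwovegv), so the final letter is not what conditions the rule; the second-to-last letter is.
"pubosg" has second-to-last letter 's'. The stems whose second-to-last letter is 's' (kesusg → kesusgish, tekisv → tekisvish) add -ish.
The other patterns: stems whose second-to-last letter is 'g' insert -ak- after the first vowel; stems whose second-to-last letter is 'b' add the prefix fa-; stems whose second-to-last letter is 'r' or 'w' insert -ib- after the first vowel.
So pubosg → pubosgish.

pubosgish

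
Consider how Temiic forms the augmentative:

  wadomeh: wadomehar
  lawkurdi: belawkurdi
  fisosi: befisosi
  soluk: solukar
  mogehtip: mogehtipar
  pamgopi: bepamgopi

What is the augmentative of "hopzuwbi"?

fisosi and mogehtip both have last vowel 'i' yet inflect differently (befisosi, mogehtipar), so the last vowel is not what conditions the rule; whether the stem ends in a vowel or a consonant is.
"hopzuwbi" ends in a vowel. The stems ending in a vowel (fisosi → befisosi, pamgopi → bepamgopi, lawkurdi → belawkurdi) add the prefix be-.
So hopzuwbi → behopzuwbi.

behopzuwbi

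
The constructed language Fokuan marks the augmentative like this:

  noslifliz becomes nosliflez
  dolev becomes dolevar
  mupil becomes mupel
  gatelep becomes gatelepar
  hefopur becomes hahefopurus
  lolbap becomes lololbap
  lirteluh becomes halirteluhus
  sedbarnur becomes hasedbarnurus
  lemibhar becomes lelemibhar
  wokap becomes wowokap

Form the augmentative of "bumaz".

bubumaz

lolbap and gatelep both end in -p yet inflect differently (lololbap, gatelepar), so the final letter is not what conditions the rule; the last vowel is.
"bumaz" has last vowel 'a'. The stems whose last vowel is 'a' (lolbap → lololbap, wokap → wowokap, lemibhar → lelemibhar) repeat the first consonant+vowel as a prefix.
So bumaz → bubumaz.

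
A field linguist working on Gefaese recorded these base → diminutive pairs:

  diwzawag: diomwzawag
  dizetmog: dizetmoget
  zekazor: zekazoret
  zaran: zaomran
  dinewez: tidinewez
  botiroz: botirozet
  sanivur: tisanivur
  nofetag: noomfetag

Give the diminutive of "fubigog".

"fubigog" has last vowel 'o'. The stems whose last vowel is 'o' (botiroz → botirozet, zekazor → zekazoret, dizetmog → dizetmoget) add -et.
So fubigog → fubigoget.

fubigoget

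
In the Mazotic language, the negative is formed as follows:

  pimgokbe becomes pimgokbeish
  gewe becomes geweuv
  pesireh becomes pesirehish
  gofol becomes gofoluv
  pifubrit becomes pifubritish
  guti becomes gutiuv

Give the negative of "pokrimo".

"pokrimo" begins with p-. The stems beginning with p- (pimgokbe → pimgokbeish, pifubrit → pifubritish, pesireh → pesirehish) add -ish.
The other pattern: stems beginning with g- add -uv.
So pokrimo → pokrimoish.

pokrimoish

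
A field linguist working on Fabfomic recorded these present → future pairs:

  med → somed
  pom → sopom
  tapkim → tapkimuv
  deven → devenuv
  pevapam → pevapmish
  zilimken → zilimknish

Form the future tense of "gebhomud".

"gebhomud" has 3 vowels. The stems with 3 vowels (pevapam → pevapmish, zilimken → zilimknish) delete the last vowel and add -ish.
The other patterns: stems with 1 vowel add the prefix so-; stems with 2 vowels add -uv.
So gebhomud → gebhomdish.

gebhomdish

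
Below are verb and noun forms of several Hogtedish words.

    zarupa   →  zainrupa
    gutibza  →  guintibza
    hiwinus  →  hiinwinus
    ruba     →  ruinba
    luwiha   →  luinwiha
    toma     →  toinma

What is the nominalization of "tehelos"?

Every pair shown (zarupa → zainrupa, gutibza → guintibza, hiwinus → hiinwinus, …) follows the same rule: insert -in- after the first vowel.
So tehelos → teinhelos.

teinhelos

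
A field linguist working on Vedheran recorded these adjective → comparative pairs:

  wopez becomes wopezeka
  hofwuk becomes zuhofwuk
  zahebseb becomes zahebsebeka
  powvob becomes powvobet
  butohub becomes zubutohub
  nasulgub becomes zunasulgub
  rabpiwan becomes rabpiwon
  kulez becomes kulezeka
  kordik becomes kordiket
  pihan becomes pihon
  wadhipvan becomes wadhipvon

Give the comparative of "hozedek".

"hozedek" has last vowel 'e'. The stems whose last vowel is 'e' (zahebseb → zahebsebeka, wopez → wopezeka, kulez → kulezeka) add -eka.
The other patterns: stems whose last vowel is 'a' change the last vowel to 'o'; stems whose last vowel is 'u' add the prefix zu-; stems whose last vowel is 'i' or 'o' add -et.
So hozedek → hozedekeka.

hozedekeka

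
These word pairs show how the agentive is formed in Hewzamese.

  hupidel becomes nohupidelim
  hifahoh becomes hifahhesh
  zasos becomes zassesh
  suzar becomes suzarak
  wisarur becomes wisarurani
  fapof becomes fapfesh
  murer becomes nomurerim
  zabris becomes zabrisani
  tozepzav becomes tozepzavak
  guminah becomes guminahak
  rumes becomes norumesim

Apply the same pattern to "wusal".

wusalak

"wusal" has last vowel 'a'. The stems whose last vowel is 'a' (tozepzav → tozepzavak, guminah → guminahak, suzar → suzarak) add -ak.
The other patterns: stems whose last vowel is 'e' add no- … -im around the stem; stems whose last vowel is 'o' delete the last vowel and add -esh; stems whose last vowel is 'i' or 'u' add -ani.
So wusal → wusalak.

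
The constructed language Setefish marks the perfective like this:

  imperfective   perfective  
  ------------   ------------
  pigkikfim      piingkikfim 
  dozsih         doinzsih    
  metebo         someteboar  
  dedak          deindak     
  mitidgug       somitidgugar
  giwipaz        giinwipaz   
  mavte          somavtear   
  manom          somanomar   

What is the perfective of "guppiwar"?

manom and pigkikfim both end in -m yet inflect differently (somanomar, piingkikfim), so the final letter is not what conditions the rule; the first letter is.
"guppiwar" begins with g-. The one such stem in the data (giwipaz → giinwipaz) inserts -in- after the first vowel (as do dedak, dozsih), so the same rule applies.
So guppiwar → guinppiwar.

guinppiwar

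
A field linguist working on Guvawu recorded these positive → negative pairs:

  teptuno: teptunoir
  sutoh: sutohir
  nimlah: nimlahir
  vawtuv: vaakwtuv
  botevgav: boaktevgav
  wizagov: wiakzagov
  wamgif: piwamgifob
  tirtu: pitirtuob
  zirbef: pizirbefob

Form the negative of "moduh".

moduhir

"moduh" ends in -h. The stems ending in -h (sutoh → sutohir, nimlah → nimlahir) add -ir.
So moduh → moduhir.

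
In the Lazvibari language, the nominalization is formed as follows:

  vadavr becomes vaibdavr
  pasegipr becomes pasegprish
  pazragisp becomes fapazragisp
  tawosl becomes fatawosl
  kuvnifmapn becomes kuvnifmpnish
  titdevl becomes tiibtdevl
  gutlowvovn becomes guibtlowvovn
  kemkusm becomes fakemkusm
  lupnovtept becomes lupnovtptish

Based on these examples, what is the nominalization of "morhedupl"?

morhedplish

tawosl and titdevl both end in -l yet inflect differently (fatawosl, tiibtdevl), so the final letter is not what conditions the rule; the second-to-last letter is.
"morhedupl" has second-to-last letter 'p'. The stems whose second-to-last letter is 'p' (kuvnifmapn → kuvnifmpnish, lupnovtept → lupnovtptish, pasegipr → pasegprish) delete the last vowel and add -ish.
So morhedupl → morhedplish.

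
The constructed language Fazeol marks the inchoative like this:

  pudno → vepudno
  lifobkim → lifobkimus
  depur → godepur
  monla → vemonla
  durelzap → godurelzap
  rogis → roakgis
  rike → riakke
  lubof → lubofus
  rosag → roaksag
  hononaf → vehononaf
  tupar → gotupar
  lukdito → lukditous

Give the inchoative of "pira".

lubof and hononaf both end in -f yet inflect differently (lubofus, vehononaf), so the final letter is not what conditions the rule; the first letter is.
"pira" begins with p-. The one such stem in the data (pudno → vepudno) adds the prefix ve-, so the same rule applies.
So pira → vepira.

vepira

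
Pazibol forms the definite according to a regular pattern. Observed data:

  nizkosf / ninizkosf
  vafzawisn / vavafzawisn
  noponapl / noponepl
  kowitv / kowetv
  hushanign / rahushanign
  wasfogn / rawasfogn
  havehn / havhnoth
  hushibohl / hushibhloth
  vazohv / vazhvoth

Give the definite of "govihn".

vafzawisn and hushanign both end in -n yet inflect differently (vavafzawisn, rahushanign), so the final letter is not what conditions the rule; the second-to-last letter is.
"govihn" has second-to-last letter 'h'. The stems whose second-to-last letter is 'h' (havehn → havhnoth, hushibohl → hushibhloth, vazohv → vazhvoth) delete the last vowel and add -oth.
So govihn → govhnoth.

govhnoth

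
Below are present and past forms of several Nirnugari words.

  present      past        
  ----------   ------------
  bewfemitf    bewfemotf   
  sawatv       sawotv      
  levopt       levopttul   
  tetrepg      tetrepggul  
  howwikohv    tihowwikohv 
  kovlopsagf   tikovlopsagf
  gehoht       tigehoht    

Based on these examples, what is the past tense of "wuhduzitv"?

sawatv and howwikohv both end in -v yet inflect differently (sawotv, tihowwikohv), so the final letter is not what conditions the rule; the second-to-last letter is.
"wuhduzitv" has second-to-last letter 't'. The stems whose second-to-last letter is 't' (bewfemitf → bewfemotf, sawatv → sawotv) change the last vowel to 'o'.
So wuhduzitv → wuhduzotv.

wuhduzotv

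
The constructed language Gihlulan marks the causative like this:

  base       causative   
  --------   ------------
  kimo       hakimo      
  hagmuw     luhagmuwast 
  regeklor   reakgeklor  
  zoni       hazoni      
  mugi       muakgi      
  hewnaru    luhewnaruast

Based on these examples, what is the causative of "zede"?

hazede

mugi and zoni both end in -i yet inflect differently (muakgi, hazoni), so the final letter is not what conditions the rule; the first letter is.
"zede" begins with z-. The one such stem in the data (zoni → hazoni) adds the prefix ha-, so the same rule applies.
The other patterns: stems beginning with m- or r- insert -ak- after the first vowel; stems beginning with h- add lu- … -ast around the stem.
So zede → hazede.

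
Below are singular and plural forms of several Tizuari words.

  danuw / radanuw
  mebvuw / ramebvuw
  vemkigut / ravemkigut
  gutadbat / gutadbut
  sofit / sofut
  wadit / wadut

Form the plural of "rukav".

vemkigut and gutadbat both end in -t yet inflect differently (ravemkigut, gutadbut), so the final letter is not what conditions the rule; the last vowel is.
"rukav" has last vowel 'a'. The one such stem in the data (gutadbat → gutadbut) changes the last vowel to 'u' (as do sofit, wadit), so the same rule applies.
So rukav → rukuv.

rukuv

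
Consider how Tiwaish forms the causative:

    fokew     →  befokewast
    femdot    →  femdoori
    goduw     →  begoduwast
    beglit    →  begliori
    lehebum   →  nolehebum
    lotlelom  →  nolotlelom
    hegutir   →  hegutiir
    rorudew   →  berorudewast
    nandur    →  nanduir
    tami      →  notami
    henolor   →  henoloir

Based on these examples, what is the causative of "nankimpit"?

nankimpiori

femdot and henolor both have last vowel 'o' yet inflect differently (femdoori, henoloir), so the last vowel is not what conditions the rule; the final letter is.
"nankimpit" ends in -t. The stems ending in -t (femdot → femdoori, beglit → begliori) drop the final letter and add -ori.
The other patterns: stems ending in -r drop the final letter and add -ir; stems ending in -w add be- … -ast around the stem; stems ending in -i or -m add the prefix no-.
So nankimpit → nankimpiori.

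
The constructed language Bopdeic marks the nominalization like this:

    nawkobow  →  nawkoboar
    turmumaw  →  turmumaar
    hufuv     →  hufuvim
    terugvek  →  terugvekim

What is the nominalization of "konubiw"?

konubiar

"konubiw" ends in -w. The stems ending in -w (nawkobow → nawkoboar, turmumaw → turmumaar) drop the final letter and add -ar.
So konubiw → konubiar.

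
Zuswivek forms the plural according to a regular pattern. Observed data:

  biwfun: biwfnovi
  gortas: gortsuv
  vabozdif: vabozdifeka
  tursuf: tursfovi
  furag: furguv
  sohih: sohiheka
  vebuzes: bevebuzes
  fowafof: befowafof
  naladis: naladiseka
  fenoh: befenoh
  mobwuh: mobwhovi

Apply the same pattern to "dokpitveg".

tursuf and fowafof both end in -f yet inflect differently (tursfovi, befowafof), so the final letter is not what conditions the rule; the last vowel is.
"dokpitveg" has last vowel 'e'. The one such stem in the data (vebuzes → bevebuzes) adds the prefix be-, so the same rule applies.
The other patterns: stems whose last vowel is 'a' delete the last vowel and add -uv; stems whose last vowel is 'u' delete the last vowel and add -ovi; stems whose last vowel is 'i' add -eka.
So dokpitveg → bedokpitveg.

bedokpitveg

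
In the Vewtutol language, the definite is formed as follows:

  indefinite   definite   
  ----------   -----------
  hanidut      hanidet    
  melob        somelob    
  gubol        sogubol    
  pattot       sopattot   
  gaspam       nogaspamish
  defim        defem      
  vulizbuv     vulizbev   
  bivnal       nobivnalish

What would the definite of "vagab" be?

hanidut and pattot both end in -t yet inflect differently (hanidet, sopattot), so the final letter is not what conditions the rule; the last vowel is.
"vagab" has last vowel 'a'. The stems whose last vowel is 'a' (gaspam → nogaspamish, bivnal → nobivnalish) add no- … -ish around the stem.
The other patterns: stems whose last vowel is 'i' or 'u' change the last vowel to 'e'; stems whose last vowel is 'o' add the prefix so-.
So vagab → novagabish.

novagabish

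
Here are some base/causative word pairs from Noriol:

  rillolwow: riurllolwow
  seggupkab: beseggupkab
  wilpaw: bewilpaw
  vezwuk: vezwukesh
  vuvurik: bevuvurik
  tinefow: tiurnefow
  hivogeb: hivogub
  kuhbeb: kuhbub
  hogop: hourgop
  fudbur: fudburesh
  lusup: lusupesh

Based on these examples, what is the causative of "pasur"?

pasuresh

hogop and lusup both end in -p yet inflect differently (hourgop, lusupesh), so the final letter is not what conditions the rule; the last vowel is.
"pasur" has last vowel 'u'. The stems whose last vowel is 'u' (fudbur → fudburesh, lusup → lusupesh, vezwuk → vezwukesh) add -esh.
The other patterns: stems whose last vowel is 'o' insert -ur- after the first vowel; stems whose last vowel is 'e' change the last vowel to 'u'; stems whose last vowel is 'a' or 'i' add the prefix be-.
So pasur → pasuresh.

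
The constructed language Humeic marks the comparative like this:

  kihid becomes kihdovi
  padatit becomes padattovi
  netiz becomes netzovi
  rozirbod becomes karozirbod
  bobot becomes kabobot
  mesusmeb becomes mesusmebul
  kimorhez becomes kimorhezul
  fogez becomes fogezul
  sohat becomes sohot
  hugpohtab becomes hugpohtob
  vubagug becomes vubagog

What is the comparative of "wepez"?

wepezul

"wepez" has last vowel 'e'. The stems whose last vowel is 'e' (mesusmeb → mesusmebul, kimorhez → kimorhezul, fogez → fogezul) add -ul.
The other patterns: stems whose last vowel is 'i' delete the last vowel and add -ovi; stems whose last vowel is 'o' add the prefix ka-; stems whose last vowel is 'a' or 'u' change the last vowel to 'o'.
So wepez → wepezul.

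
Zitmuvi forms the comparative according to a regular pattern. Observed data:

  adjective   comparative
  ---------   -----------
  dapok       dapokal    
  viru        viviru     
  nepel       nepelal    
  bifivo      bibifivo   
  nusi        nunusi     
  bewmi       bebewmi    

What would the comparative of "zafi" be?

dapok and bifivo both have last vowel 'o' yet inflect differently (dapokal, bibifivo), so the last vowel is not what conditions the rule; whether the stem ends in a vowel or a consonant is.
"zafi" ends in a vowel. The stems ending in a vowel (bewmi → bebewmi, viru → viviru, bifivo → bibifivo) repeat the first consonant+vowel as a prefix.
So zafi → zazafi.

zazafi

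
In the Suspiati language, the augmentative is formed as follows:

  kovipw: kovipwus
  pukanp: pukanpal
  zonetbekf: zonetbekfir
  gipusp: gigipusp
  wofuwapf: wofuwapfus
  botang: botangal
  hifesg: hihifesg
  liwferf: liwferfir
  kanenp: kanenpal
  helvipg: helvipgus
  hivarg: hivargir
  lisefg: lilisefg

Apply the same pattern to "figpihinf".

figpihinfal

lisefg and helvipg both end in -g yet inflect differently (lilisefg, helvipgus), so the final letter is not what conditions the rule; the second-to-last letter is.
"figpihinf" has second-to-last letter 'n'. The stems whose second-to-last letter is 'n' (botang → botangal, pukanp → pukanpal, kanenp → kanenpal) add -al.
The other patterns: stems whose second-to-last letter is 'f' or 's' repeat the first consonant+vowel as a prefix; stems whose second-to-last letter is 'p' add -us; stems whose second-to-last letter is 'k' or 'r' add -ir.
So figpihinf → figpihinfal.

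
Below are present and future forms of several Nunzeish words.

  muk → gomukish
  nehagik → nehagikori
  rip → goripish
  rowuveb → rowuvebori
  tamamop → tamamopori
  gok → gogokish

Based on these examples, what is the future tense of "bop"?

rip and tamamop both end in -p yet inflect differently (goripish, tamamopori), so the final letter is not what conditions the rule; the number of vowels is.
"bop" has 1 vowel. The stems with 1 vowel (rip → goripish, muk → gomukish, gok → gogokish) add go- … -ish around the stem.
The other pattern: stems with 3 vowels add -ori.
So bop → gobopish.

gobopish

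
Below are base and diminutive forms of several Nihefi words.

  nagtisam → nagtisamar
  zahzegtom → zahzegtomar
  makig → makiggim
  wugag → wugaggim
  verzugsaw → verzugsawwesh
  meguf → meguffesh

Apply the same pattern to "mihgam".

mihgamar

nagtisam and wugag both have last vowel 'a' yet inflect differently (nagtisamar, wugaggim), so the last vowel is not what conditions the rule; the final letter is.
"mihgam" ends in -m. The stems ending in -m (nagtisam → nagtisamar, zahzegtom → zahzegtomar) add -ar.
The other patterns: stems ending in -g double the final consonant and add -im; stems ending in -f or -w double the final consonant and add -esh.
So mihgam → mihgamar.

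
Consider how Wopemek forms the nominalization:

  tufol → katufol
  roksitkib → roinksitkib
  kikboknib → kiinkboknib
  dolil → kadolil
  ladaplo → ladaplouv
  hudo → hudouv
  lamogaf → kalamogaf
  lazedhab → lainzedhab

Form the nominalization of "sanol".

lazedhab and lamogaf both have last vowel 'a' yet inflect differently (lainzedhab, kalamogaf), so the last vowel is not what conditions the rule; the final letter is.
"sanol" ends in -l. The stems ending in -l (dolil → kadolil, tufol → katufol) add the prefix ka-.
The other patterns: stems ending in -o add -uv; stems ending in -b insert -in- after the first vowel.
So sanol → kasanol.

kasanol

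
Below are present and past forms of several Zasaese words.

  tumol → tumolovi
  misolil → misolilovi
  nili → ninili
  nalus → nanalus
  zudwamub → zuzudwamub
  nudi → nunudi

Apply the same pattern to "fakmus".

misolil and nili both have last vowel 'i' yet inflect differently (misolilovi, ninili), so the last vowel is not what conditions the rule; the final letter is.
"fakmus" ends in -s. The one such stem in the data (nalus → nanalus) repeats the first consonant+vowel as a prefix (as do nili, zudwamub), so the same rule applies.
So fakmus → fafakmus.

fafakmus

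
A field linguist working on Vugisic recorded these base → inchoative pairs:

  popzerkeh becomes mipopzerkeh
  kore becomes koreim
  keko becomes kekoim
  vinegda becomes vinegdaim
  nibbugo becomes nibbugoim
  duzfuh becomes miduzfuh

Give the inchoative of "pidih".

kore and popzerkeh both have last vowel 'e' yet inflect differently (koreim, mipopzerkeh), so the last vowel is not what conditions the rule; whether the stem ends in a vowel or a consonant is.
"pidih" ends in a consonant. The stems ending in a consonant (popzerkeh → mipopzerkeh, duzfuh → miduzfuh) add the prefix mi-.
The other pattern: stems ending in a vowel add -im.
So pidih → mipidih.

mipidih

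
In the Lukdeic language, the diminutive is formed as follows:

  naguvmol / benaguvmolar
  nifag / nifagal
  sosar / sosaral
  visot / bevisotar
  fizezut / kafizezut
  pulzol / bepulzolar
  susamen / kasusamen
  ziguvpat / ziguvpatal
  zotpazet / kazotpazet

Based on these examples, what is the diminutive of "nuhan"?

ziguvpat and visot both end in -t yet inflect differently (ziguvpatal, bevisotar), so the final letter is not what conditions the rule; the last vowel is.
"nuhan" has last vowel 'a'. The stems whose last vowel is 'a' (nifag → nifagal, sosar → sosaral, ziguvpat → ziguvpatal) add -al.
So nuhan → nuhanal.

nuhanal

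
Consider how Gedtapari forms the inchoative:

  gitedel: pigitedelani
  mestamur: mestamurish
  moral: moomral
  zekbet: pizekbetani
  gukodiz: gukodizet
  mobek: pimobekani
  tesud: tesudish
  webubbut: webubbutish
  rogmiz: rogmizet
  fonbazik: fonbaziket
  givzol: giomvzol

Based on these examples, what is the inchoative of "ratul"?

"ratul" has last vowel 'u'. The stems whose last vowel is 'u' (webubbut → webubbutish, mestamur → mestamurish, tesud → tesudish) add -ish.
The other patterns: stems whose last vowel is 'a' or 'o' insert -om- after the first vowel; stems whose last vowel is 'e' add pi- … -ani around the stem; stems whose last vowel is 'i' add -et.
So ratul → ratulish.

ratulish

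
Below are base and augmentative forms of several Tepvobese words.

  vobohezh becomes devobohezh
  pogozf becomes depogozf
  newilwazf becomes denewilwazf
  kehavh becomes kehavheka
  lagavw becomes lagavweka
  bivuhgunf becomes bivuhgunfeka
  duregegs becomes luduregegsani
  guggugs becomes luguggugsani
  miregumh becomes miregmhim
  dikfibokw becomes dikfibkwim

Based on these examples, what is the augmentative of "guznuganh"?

vobohezh and kehavh both end in -h yet inflect differently (devobohezh, kehavheka), so the final letter is not what conditions the rule; the second-to-last letter is.
"guznuganh" has second-to-last letter 'n'. The one such stem in the data (bivuhgunf → bivuhgunfeka) adds -eka, so the same rule applies.
So guznuganh → guznuganheka.

guznuganheka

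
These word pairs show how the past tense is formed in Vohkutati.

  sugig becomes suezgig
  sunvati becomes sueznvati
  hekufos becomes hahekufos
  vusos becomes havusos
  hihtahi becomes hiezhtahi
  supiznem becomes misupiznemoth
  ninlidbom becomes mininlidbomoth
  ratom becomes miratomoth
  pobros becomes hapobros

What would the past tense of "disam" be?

"disam" ends in -m. The stems ending in -m (supiznem → misupiznemoth, ratom → miratomoth, ninlidbom → mininlidbomoth) add mi- … -oth around the stem.
So disam → midisamoth.

midisamoth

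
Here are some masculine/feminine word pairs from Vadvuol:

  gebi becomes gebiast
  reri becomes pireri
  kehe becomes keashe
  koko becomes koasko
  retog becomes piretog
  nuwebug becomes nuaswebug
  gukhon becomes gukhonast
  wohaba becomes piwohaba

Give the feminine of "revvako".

pirevvako

"revvako" begins with r-. The stems beginning with r- (reri → pireri, retog → piretog) add the prefix pi-.
The other patterns: stems beginning with g- add -ast; stems beginning with k- or n- insert -as- after the first vowel.
So revvako → pirevvako.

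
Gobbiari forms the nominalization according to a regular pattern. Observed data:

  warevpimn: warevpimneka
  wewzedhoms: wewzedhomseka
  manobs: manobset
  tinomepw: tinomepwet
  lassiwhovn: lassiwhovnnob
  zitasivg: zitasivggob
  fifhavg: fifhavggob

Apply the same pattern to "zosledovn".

zosledovnnob

warevpimn and lassiwhovn both end in -n yet inflect differently (warevpimneka, lassiwhovnnob), so the final letter is not what conditions the rule; the second-to-last letter is.
"zosledovn" has second-to-last letter 'v'. The stems whose second-to-last letter is 'v' (lassiwhovn → lassiwhovnnob, fifhavg → fifhavggob, zitasivg → zitasivggob) double the final consonant and add -ob.
The other patterns: stems whose second-to-last letter is 'm' add -eka; stems whose second-to-last letter is 'b' or 'p' add -et.
So zosledovn → zosledovnnob.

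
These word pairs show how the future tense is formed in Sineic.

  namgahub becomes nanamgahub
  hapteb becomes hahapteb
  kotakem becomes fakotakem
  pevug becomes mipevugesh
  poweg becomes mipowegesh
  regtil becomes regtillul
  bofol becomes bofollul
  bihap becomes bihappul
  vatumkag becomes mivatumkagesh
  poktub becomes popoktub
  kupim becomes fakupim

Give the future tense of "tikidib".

titikidib

"tikidib" ends in -b. The stems ending in -b (hapteb → hahapteb, namgahub → nanamgahub, poktub → popoktub) repeat the first consonant+vowel as a prefix.
So tikidib → titikidib.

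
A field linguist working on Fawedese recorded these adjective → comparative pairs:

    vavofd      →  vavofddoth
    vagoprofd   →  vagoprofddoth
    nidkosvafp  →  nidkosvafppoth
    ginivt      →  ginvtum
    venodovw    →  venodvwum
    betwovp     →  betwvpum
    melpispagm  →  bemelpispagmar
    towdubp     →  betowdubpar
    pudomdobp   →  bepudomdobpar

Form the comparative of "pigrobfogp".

nidkosvafp and betwovp both end in -p yet inflect differently (nidkosvafppoth, betwvpum), so the final letter is not what conditions the rule; the second-to-last letter is.
"pigrobfogp" has second-to-last letter 'g'. The one such stem in the data (melpispagm → bemelpispagmar) adds be- … -ar around the stem, so the same rule applies.
The other patterns: stems whose second-to-last letter is 'f' double the final consonant and add -oth; stems whose second-to-last letter is 'v' delete the last vowel and add -um.
So pigrobfogp → bepigrobfogpar.

bepigrobfogpar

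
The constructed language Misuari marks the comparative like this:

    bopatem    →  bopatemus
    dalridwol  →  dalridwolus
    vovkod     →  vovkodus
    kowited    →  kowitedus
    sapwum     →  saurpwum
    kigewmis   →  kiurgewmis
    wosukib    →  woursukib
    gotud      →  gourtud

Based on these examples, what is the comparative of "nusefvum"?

nuursefvum

bopatem and sapwum both end in -m yet inflect differently (bopatemus, saurpwum), so the final letter is not what conditions the rule; the last vowel is.
"nusefvum" has last vowel 'u'. The stems whose last vowel is 'u' (sapwum → saurpwum, gotud → gourtud) insert -ur- after the first vowel.
The other pattern: stems whose last vowel is 'e' or 'o' add -us.
So nusefvum → nuursefvum.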